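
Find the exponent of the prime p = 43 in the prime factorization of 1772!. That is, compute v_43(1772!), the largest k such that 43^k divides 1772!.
v_43(1772!) = 41

Legendre's formula: v_p(n!) = Σ_{k ≥ 1} ⌊n / p^k⌋. For p = 43, n = 1772, the terms are:
  ⌊1772/43^1⌋ = ⌊1772/43⌋ = 41
(the next term ⌊1772/43^2⌋ = 0, terminating the sum). Summing: v_43(1772!) = 41 = 41.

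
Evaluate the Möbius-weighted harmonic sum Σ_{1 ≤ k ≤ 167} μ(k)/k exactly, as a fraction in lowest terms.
Σ μ(k)/k = 3320595668723936105212130194759121950701456962705503856339925674/481473710367991963528473107950567214598209565303106537707981745635

Values of μ(k) for 1 ≤ k ≤ 167: μ(1) = 1, μ(2) = -1, μ(3) = -1, μ(5) = -1, μ(6) = 1, μ(7) = -1, μ(10) = 1, μ(11) = -1, μ(13) = -1, μ(14) = 1, μ(15) = 1, μ(17) = -1, μ(19) = -1, μ(21) = 1, μ(22) = 1, μ(23) = -1, μ(26) = 1, μ(29) = -1, μ(30) = -1, μ(31) = -1, μ(33) = 1, μ(34) = 1, μ(35) = 1, μ(37) = -1, μ(38) = 1, μ(39) = 1, μ(41) = -1, μ(42) = -1, μ(43) = -1, μ(46) = 1, μ(47) = -1, μ(51) = 1, μ(53) = -1, μ(55) = 1, μ(57) = 1, μ(58) = 1, μ(59) = -1, μ(61) = -1, μ(62) = 1, μ(65) = 1, μ(66) = -1, μ(67) = -1, μ(69) = 1, μ(70) = -1, μ(71) = -1, μ(73) = -1, μ(74) = 1, μ(77) = 1, μ(78) = -1, μ(79) = -1, μ(82) = 1, μ(83) = -1, μ(85) = 1, μ(86) = 1, μ(87) = 1, μ(89) = -1, μ(91) = 1, μ(93) = 1, μ(94) = 1, μ(95) = 1, μ(97) = -1, μ(101) = -1, μ(102) = -1, μ(103) = -1, μ(105) = -1, μ(106) = 1, μ(107) = -1, μ(109) = -1, μ(110) = -1, μ(111) = 1, μ(113) = -1, μ(114) = -1, μ(115) = 1, μ(118) = 1, μ(119) = 1, μ(122) = 1, μ(123) = 1, μ(127) = -1, μ(129) = 1, μ(130) = -1, μ(131) = -1, μ(133) = 1, μ(134) = 1, μ(137) = -1, μ(138) = -1, μ(139) = -1, μ(141) = 1, μ(142) = 1, μ(143) = 1, μ(145) = 1, μ(146) = 1, μ(149) = -1, μ(151) = -1, μ(154) = -1, μ(155) = 1, μ(157) = -1, μ(158) = 1, μ(159) = 1, μ(161) = 1, μ(163) = -1, μ(165) = -1, μ(166) = 1, μ(167) = -1, with μ = 0 on non-squarefree integers. Summing μ(k)/k for k where μ(k) ≠ 0 gives 3320595668723936105212130194759121950701456962705503856339925674/481473710367991963528473107950567214598209565303106537707981745635 ≈ 0.0069. (PNT ⟺ this sum → 0 as n → ∞.)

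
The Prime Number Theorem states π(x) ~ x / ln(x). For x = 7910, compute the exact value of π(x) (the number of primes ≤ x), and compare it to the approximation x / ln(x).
π(7910) = 999;  x/ln(x) ≈ 881.25;  relative error ≈ 11.79%.

Directly count primes up to 7910: π(7910) = 999. The PNT approximation gives 7910/ln(7910) ≈ 7910/8.97588 ≈ 881.25. Relative error (π(x) − x/ln(x)) / π(x) ≈ 11.79%; the approximation is known to undercount slightly (Li(x) is a better estimate).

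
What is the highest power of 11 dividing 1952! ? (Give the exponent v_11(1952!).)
v_11(1952!) = 194

Legendre's formula: v_p(n!) = Σ_{k ≥ 1} ⌊n / p^k⌋. For p = 11, n = 1952, the terms are:
  ⌊1952/11^1⌋ = ⌊1952/11⌋ = 177
  ⌊1952/11^2⌋ = ⌊1952/121⌋ = 16
  ⌊1952/11^3⌋ = ⌊1952/1331⌋ = 1
(the next term ⌊1952/11^4⌋ = 0, terminating the sum). Summing: v_11(1952!) = 177 + 16 + 1 = 194.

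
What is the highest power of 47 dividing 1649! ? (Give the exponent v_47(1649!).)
v_47(1649!) = 35

Legendre's formula: v_p(n!) = Σ_{k ≥ 1} ⌊n / p^k⌋. For p = 47, n = 1649, the terms are:
  ⌊1649/47^1⌋ = ⌊1649/47⌋ = 35
(the next term ⌊1649/47^2⌋ = 0, terminating the sum). Summing: v_47(1649!) = 35 = 35.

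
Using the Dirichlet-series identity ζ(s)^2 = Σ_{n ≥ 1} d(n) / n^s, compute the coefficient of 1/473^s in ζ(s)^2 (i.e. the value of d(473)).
d(473) = 4

ζ(s)^2 = (Σ 1/m^s)(Σ 1/k^s). The coefficient of 1/n^s in the product is the number of ordered pairs (m, k) with mk = n, which equals d(n). For n = 473, divisors are [1, 11, 43, 473], so d(473) = 4.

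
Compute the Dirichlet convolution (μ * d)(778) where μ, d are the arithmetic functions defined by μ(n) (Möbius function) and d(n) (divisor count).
(μ * d)(778) = 1

Divisors of 778: [1, 2, 389, 778]. For each d | 778:
  d = 1: μ(1) · d(778/1) = 1 · 4 = 4
  d = 2: μ(2) · d(778/2) = -1 · 2 = -2
  d = 389: μ(389) · d(778/389) = -1 · 2 = -2
  d = 778: μ(778) · d(778/778) = 1 · 1 = 1
Summing: (μ * d)(778) = 4 + -2 + -2 + 1 = 1.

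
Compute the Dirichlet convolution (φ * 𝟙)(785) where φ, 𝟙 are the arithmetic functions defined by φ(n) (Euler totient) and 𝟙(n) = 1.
(φ * 𝟙)(785) = 785

Divisors of 785: [1, 5, 157, 785]. For each d | 785:
  d = 1: φ(1) · 𝟙(785/1) = 1 · 1 = 1
  d = 5: φ(5) · 𝟙(785/5) = 4 · 1 = 4
  d = 157: φ(157) · 𝟙(785/157) = 156 · 1 = 156
  d = 785: φ(785) · 𝟙(785/785) = 624 · 1 = 624
Summing: (φ * 𝟙)(785) = 1 + 4 + 156 + 624 = 785.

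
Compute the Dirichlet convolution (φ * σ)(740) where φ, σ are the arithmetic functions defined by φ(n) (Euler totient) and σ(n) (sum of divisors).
(φ * σ)(740) = 8880

Divisors of 740: [1, 2, 4, 5, 10, 20, 37, 74, 148, 185, 370, 740]. For each d | 740:
  d = 1: φ(1) · σ(740/1) = 1 · 1596 = 1596
  d = 2: φ(2) · σ(740/2) = 1 · 684 = 684
  d = 4: φ(4) · σ(740/4) = 2 · 228 = 456
  d = 5: φ(5) · σ(740/5) = 4 · 266 = 1064
  d = 10: φ(10) · σ(740/10) = 4 · 114 = 456
  d = 20: φ(20) · σ(740/20) = 8 · 38 = 304
  d = 37: φ(37) · σ(740/37) = 36 · 42 = 1512
  d = 74: φ(74) · σ(740/74) = 36 · 18 = 648
  d = 148: φ(148) · σ(740/148) = 72 · 6 = 432
  d = 185: φ(185) · σ(740/185) = 144 · 7 = 1008
  d = 370: φ(370) · σ(740/370) = 144 · 3 = 432
  d = 740: φ(740) · σ(740/740) = 288 · 1 = 288
Summing: (φ * σ)(740) = 1596 + 684 + 456 + 1064 + 456 + 304 + 1512 + 648 + 432 + 1008 + 432 + 288 = 8880.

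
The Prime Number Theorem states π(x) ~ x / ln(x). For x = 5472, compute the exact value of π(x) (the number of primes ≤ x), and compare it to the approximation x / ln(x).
π(5472) = 722;  x/ln(x) ≈ 635.73;  relative error ≈ 11.95%.

Directly count primes up to 5472: π(5472) = 722. The PNT approximation gives 5472/ln(5472) ≈ 5472/8.60740 ≈ 635.73. Relative error (π(x) − x/ln(x)) / π(x) ≈ 11.95%; the approximation is known to undercount slightly (Li(x) is a better estimate).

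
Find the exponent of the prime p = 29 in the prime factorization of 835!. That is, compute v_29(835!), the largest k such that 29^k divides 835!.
v_29(835!) = 28

Legendre's formula: v_p(n!) = Σ_{k ≥ 1} ⌊n / p^k⌋. For p = 29, n = 835, the terms are:
  ⌊835/29^1⌋ = ⌊835/29⌋ = 28
(the next term ⌊835/29^2⌋ = 0, terminating the sum). Summing: v_29(835!) = 28 = 28.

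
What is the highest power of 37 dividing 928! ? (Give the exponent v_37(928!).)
v_37(928!) = 25

Legendre's formula: v_p(n!) = Σ_{k ≥ 1} ⌊n / p^k⌋. For p = 37, n = 928, the terms are:
  ⌊928/37^1⌋ = ⌊928/37⌋ = 25
(the next term ⌊928/37^2⌋ = 0, terminating the sum). Summing: v_37(928!) = 25 = 25.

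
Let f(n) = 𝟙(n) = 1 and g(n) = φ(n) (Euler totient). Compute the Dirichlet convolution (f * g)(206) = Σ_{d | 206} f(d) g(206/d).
(𝟙 * φ)(206) = 206

Divisors of 206: [1, 2, 103, 206]. For each d | 206:
  d = 1: 𝟙(1) · φ(206/1) = 1 · 102 = 102
  d = 2: 𝟙(2) · φ(206/2) = 1 · 102 = 102
  d = 103: 𝟙(103) · φ(206/103) = 1 · 1 = 1
  d = 206: 𝟙(206) · φ(206/206) = 1 · 1 = 1
Summing: (𝟙 * φ)(206) = 102 + 102 + 1 + 1 = 206.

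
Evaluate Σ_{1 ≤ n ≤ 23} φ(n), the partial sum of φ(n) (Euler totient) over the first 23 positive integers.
Σ_{n ≤ 23} φ(n) = 172

Compute φ(n) for each 1 ≤ n ≤ 23: φ(1) = 1, φ(2) = 1, φ(3) = 2, φ(4) = 2, φ(5) = 4, φ(6) = 2, φ(7) = 6, φ(8) = 4, φ(9) = 6, φ(10) = 4, φ(11) = 10, φ(12) = 4, φ(13) = 12, φ(14) = 6, φ(15) = 8, φ(16) = 8, φ(17) = 16, φ(18) = 6, φ(19) = 18, φ(20) = 8, φ(21) = 12, φ(22) = 10, φ(23) = 22. Summing all 23 values: 172. (Average order: Σ_{n ≤ x} φ(n) ~ (3/π²) x². For x = 23, (3/π²)·23² ≈ 160.80.)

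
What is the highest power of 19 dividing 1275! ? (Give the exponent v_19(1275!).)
v_19(1275!) = 70

Legendre's formula: v_p(n!) = Σ_{k ≥ 1} ⌊n / p^k⌋. For p = 19, n = 1275, the terms are:
  ⌊1275/19^1⌋ = ⌊1275/19⌋ = 67
  ⌊1275/19^2⌋ = ⌊1275/361⌋ = 3
(the next term ⌊1275/19^3⌋ = 0, terminating the sum). Summing: v_19(1275!) = 67 + 3 = 70.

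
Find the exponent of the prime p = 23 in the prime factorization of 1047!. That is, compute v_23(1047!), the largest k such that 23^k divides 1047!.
v_23(1047!) = 46

Legendre's formula: v_p(n!) = Σ_{k ≥ 1} ⌊n / p^k⌋. For p = 23, n = 1047, the terms are:
  ⌊1047/23^1⌋ = ⌊1047/23⌋ = 45
  ⌊1047/23^2⌋ = ⌊1047/529⌋ = 1
(the next term ⌊1047/23^3⌋ = 0, terminating the sum). Summing: v_23(1047!) = 45 + 1 = 46.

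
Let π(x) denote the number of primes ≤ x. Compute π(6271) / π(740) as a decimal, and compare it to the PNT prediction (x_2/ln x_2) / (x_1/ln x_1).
π(6271)/π(740) = 816/131 ≈ 6.2290;  PNT prediction ≈ 6.4031.

π(740) = 131 and π(6271) = 816, so π(6271)/π(740) ≈ 6.2290. The PNT-predicted ratio is (6271/ln(6271)) / (740/ln(740)) ≈ 6.4031. The two agree to within a few percent, as expected.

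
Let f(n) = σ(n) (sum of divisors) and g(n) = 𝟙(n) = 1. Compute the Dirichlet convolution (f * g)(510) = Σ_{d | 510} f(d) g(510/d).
(σ * 𝟙)(510) = 2660

Divisors of 510: [1, 2, 3, 5, 6, 10, 15, 17, 30, 34, 51, 85, 102, 170, 255, 510]. For each d | 510:
  d = 1: σ(1) · 𝟙(510/1) = 1 · 1 = 1
  d = 2: σ(2) · 𝟙(510/2) = 3 · 1 = 3
  d = 3: σ(3) · 𝟙(510/3) = 4 · 1 = 4
  d = 5: σ(5) · 𝟙(510/5) = 6 · 1 = 6
  d = 6: σ(6) · 𝟙(510/6) = 12 · 1 = 12
  d = 10: σ(10) · 𝟙(510/10) = 18 · 1 = 18
  d = 15: σ(15) · 𝟙(510/15) = 24 · 1 = 24
  d = 17: σ(17) · 𝟙(510/17) = 18 · 1 = 18
  d = 30: σ(30) · 𝟙(510/30) = 72 · 1 = 72
  d = 34: σ(34) · 𝟙(510/34) = 54 · 1 = 54
  d = 51: σ(51) · 𝟙(510/51) = 72 · 1 = 72
  d = 85: σ(85) · 𝟙(510/85) = 108 · 1 = 108
  d = 102: σ(102) · 𝟙(510/102) = 216 · 1 = 216
  d = 170: σ(170) · 𝟙(510/170) = 324 · 1 = 324
  d = 255: σ(255) · 𝟙(510/255) = 432 · 1 = 432
  d = 510: σ(510) · 𝟙(510/510) = 1296 · 1 = 1296
Summing: (σ * 𝟙)(510) = 1 + 3 + 4 + 6 + 12 + 18 + 24 + 18 + 72 + 54 + 72 + 108 + 216 + 324 + 432 + 1296 = 2660.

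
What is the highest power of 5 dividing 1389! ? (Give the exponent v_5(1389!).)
v_5(1389!) = 345

Legendre's formula: v_p(n!) = Σ_{k ≥ 1} ⌊n / p^k⌋. For p = 5, n = 1389, the terms are:
  ⌊1389/5^1⌋ = ⌊1389/5⌋ = 277
  ⌊1389/5^2⌋ = ⌊1389/25⌋ = 55
  ⌊1389/5^3⌋ = ⌊1389/125⌋ = 11
  ⌊1389/5^4⌋ = ⌊1389/625⌋ = 2
(the next term ⌊1389/5^5⌋ = 0, terminating the sum). Summing: v_5(1389!) = 277 + 55 + 11 + 2 = 345.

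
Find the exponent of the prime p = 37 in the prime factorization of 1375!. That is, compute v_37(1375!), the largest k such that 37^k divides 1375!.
v_37(1375!) = 38

Legendre's formula: v_p(n!) = Σ_{k ≥ 1} ⌊n / p^k⌋. For p = 37, n = 1375, the terms are:
  ⌊1375/37^1⌋ = ⌊1375/37⌋ = 37
  ⌊1375/37^2⌋ = ⌊1375/1369⌋ = 1
(the next term ⌊1375/37^3⌋ = 0, terminating the sum). Summing: v_37(1375!) = 37 + 1 = 38.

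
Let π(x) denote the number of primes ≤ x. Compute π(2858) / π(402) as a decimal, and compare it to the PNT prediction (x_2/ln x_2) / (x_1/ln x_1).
π(2858)/π(402) = 415/79 ≈ 5.2532;  PNT prediction ≈ 5.3571.

π(402) = 79 and π(2858) = 415, so π(2858)/π(402) ≈ 5.2532. The PNT-predicted ratio is (2858/ln(2858)) / (402/ln(402)) ≈ 5.3571. The two agree to within a few percent, as expected.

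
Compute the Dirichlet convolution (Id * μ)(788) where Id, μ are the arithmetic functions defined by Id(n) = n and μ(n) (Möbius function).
(Id * μ)(788) = 392

Divisors of 788: [1, 2, 4, 197, 394, 788]. For each d | 788:
  d = 1: Id(1) · μ(788/1) = 1 · 0 = 0
  d = 2: Id(2) · μ(788/2) = 2 · 1 = 2
  d = 4: Id(4) · μ(788/4) = 4 · -1 = -4
  d = 197: Id(197) · μ(788/197) = 197 · 0 = 0
  d = 394: Id(394) · μ(788/394) = 394 · -1 = -394
  d = 788: Id(788) · μ(788/788) = 788 · 1 = 788
Summing: (Id * μ)(788) = 0 + 2 + -4 + 0 + -394 + 788 = 392.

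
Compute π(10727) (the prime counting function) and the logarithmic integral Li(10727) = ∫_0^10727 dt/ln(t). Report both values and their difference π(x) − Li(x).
π(10727) = 1307;  Li(10727) ≈ 1324.77;  π(x) − Li(x) ≈ -17.77.

Direct count of primes ≤ 10727 gives π(10727) = 1307. Numerical evaluation of the logarithmic integral gives Li(10727) ≈ 1324.77. The difference π(x) − Li(x) ≈ -17.77 is typically negative for small/moderate x (Li(x) overestimates), though Littlewood's theorem shows this sign changes infinitely often.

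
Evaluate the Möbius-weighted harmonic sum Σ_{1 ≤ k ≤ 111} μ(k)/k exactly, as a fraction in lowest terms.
Σ μ(k)/k = -678316192822146162262092815134314936522301/39962142402550705168325165981723972810713890

Values of μ(k) for 1 ≤ k ≤ 111: μ(1) = 1, μ(2) = -1, μ(3) = -1, μ(5) = -1, μ(6) = 1, μ(7) = -1, μ(10) = 1, μ(11) = -1, μ(13) = -1, μ(14) = 1, μ(15) = 1, μ(17) = -1, μ(19) = -1, μ(21) = 1, μ(22) = 1, μ(23) = -1, μ(26) = 1, μ(29) = -1, μ(30) = -1, μ(31) = -1, μ(33) = 1, μ(34) = 1, μ(35) = 1, μ(37) = -1, μ(38) = 1, μ(39) = 1, μ(41) = -1, μ(42) = -1, μ(43) = -1, μ(46) = 1, μ(47) = -1, μ(51) = 1, μ(53) = -1, μ(55) = 1, μ(57) = 1, μ(58) = 1, μ(59) = -1, μ(61) = -1, μ(62) = 1, μ(65) = 1, μ(66) = -1, μ(67) = -1, μ(69) = 1, μ(70) = -1, μ(71) = -1, μ(73) = -1, μ(74) = 1, μ(77) = 1, μ(78) = -1, μ(79) = -1, μ(82) = 1, μ(83) = -1, μ(85) = 1, μ(86) = 1, μ(87) = 1, μ(89) = -1, μ(91) = 1, μ(93) = 1, μ(94) = 1, μ(95) = 1, μ(97) = -1, μ(101) = -1, μ(102) = -1, μ(103) = -1, μ(105) = -1, μ(106) = 1, μ(107) = -1, μ(109) = -1, μ(110) = -1, μ(111) = 1, with μ = 0 on non-squarefree integers. Summing μ(k)/k for k where μ(k) ≠ 0 gives -678316192822146162262092815134314936522301/39962142402550705168325165981723972810713890 ≈ -0.0170. (PNT ⟺ this sum → 0 as n → ∞.)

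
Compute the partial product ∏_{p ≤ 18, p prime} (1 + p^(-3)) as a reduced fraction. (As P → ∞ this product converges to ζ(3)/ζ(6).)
∏ = 163156871808/138140663375

The primes p ≤ 18 are [2, 3, 5, 7, 11, 13, 17]. For each, (1 + 1/p^3) = (p^3 + 1)/p^3. Multiplying these fractions over p ∈ [2, 3, 5, 7, 11, 13, 17] gives 163156871808/138140663375. (In the limit P → ∞ this tends to ζ(3)/ζ(6).)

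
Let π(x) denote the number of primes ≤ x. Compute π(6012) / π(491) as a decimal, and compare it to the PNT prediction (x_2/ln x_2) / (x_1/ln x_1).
π(6012)/π(491) = 785/94 ≈ 8.3511;  PNT prediction ≈ 8.7194.

π(491) = 94 and π(6012) = 785, so π(6012)/π(491) ≈ 8.3511. The PNT-predicted ratio is (6012/ln(6012)) / (491/ln(491)) ≈ 8.7194. The two agree to within a few percent, as expected.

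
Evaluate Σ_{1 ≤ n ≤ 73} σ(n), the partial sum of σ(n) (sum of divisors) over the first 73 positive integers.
Σ_{n ≤ 73} σ(n) = 4406

Compute σ(n) for each 1 ≤ n ≤ 73: σ(1) = 1, σ(2) = 3, σ(3) = 4, σ(4) = 7, σ(5) = 6, σ(6) = 12, σ(7) = 8, σ(8) = 15, σ(9) = 13, σ(10) = 18, σ(11) = 12, σ(12) = 28, σ(13) = 14, σ(14) = 24, σ(15) = 24, σ(16) = 31, σ(17) = 18, σ(18) = 39, σ(19) = 20, σ(20) = 42, σ(21) = 32, σ(22) = 36, σ(23) = 24, σ(24) = 60, σ(25) = 31, σ(26) = 42, σ(27) = 40, σ(28) = 56, σ(29) = 30, σ(30) = 72, σ(31) = 32, σ(32) = 63, σ(33) = 48, σ(34) = 54, σ(35) = 48, σ(36) = 91, σ(37) = 38, σ(38) = 60, σ(39) = 56, σ(40) = 90, σ(41) = 42, σ(42) = 96, σ(43) = 44, σ(44) = 84, σ(45) = 78, σ(46) = 72, σ(47) = 48, σ(48) = 124, σ(49) = 57, σ(50) = 93, σ(51) = 72, σ(52) = 98, σ(53) = 54, σ(54) = 120, σ(55) = 72, σ(56) = 120, σ(57) = 80, σ(58) = 90, σ(59) = 60, σ(60) = 168, σ(61) = 62, σ(62) = 96, σ(63) = 104, σ(64) = 127, σ(65) = 84, σ(66) = 144, σ(67) = 68, σ(68) = 126, σ(69) = 96, σ(70) = 144, σ(71) = 72, σ(72) = 195, σ(73) = 74. Summing all 73 values: 4406. (Average order: Σ_{n ≤ x} σ(n) ~ (π²/12) x². For x = 73, (π²/12)·73² ≈ 4382.93.)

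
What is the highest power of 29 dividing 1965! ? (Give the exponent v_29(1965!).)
v_29(1965!) = 69

Legendre's formula: v_p(n!) = Σ_{k ≥ 1} ⌊n / p^k⌋. For p = 29, n = 1965, the terms are:
  ⌊1965/29^1⌋ = ⌊1965/29⌋ = 67
  ⌊1965/29^2⌋ = ⌊1965/841⌋ = 2
(the next term ⌊1965/29^3⌋ = 0, terminating the sum). Summing: v_29(1965!) = 67 + 2 = 69.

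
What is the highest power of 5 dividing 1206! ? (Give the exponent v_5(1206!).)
v_5(1206!) = 299

Legendre's formula: v_p(n!) = Σ_{k ≥ 1} ⌊n / p^k⌋. For p = 5, n = 1206, the terms are:
  ⌊1206/5^1⌋ = ⌊1206/5⌋ = 241
  ⌊1206/5^2⌋ = ⌊1206/25⌋ = 48
  ⌊1206/5^3⌋ = ⌊1206/125⌋ = 9
  ⌊1206/5^4⌋ = ⌊1206/625⌋ = 1
(the next term ⌊1206/5^5⌋ = 0, terminating the sum). Summing: v_5(1206!) = 241 + 48 + 9 + 1 = 299.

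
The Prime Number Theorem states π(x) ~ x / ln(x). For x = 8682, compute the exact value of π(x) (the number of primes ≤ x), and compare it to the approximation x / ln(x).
π(8682) = 1081;  x/ln(x) ≈ 957.33;  relative error ≈ 11.44%.

Directly count primes up to 8682: π(8682) = 1081. The PNT approximation gives 8682/ln(8682) ≈ 8682/9.06901 ≈ 957.33. Relative error (π(x) − x/ln(x)) / π(x) ≈ 11.44%; the approximation is known to undercount slightly (Li(x) is a better estimate).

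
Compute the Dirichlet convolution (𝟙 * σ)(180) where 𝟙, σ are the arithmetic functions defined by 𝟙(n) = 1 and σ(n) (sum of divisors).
(𝟙 * σ)(180) = 1386

Divisors of 180: [1, 2, 3, 4, 5, 6, 9, 10, 12, 15, 18, 20, 30, 36, 45, 60, 90, 180]. For each d | 180:
  d = 1: 𝟙(1) · σ(180/1) = 1 · 546 = 546
  d = 2: 𝟙(2) · σ(180/2) = 1 · 234 = 234
  d = 3: 𝟙(3) · σ(180/3) = 1 · 168 = 168
  d = 4: 𝟙(4) · σ(180/4) = 1 · 78 = 78
  d = 5: 𝟙(5) · σ(180/5) = 1 · 91 = 91
  d = 6: 𝟙(6) · σ(180/6) = 1 · 72 = 72
  d = 9: 𝟙(9) · σ(180/9) = 1 · 42 = 42
  d = 10: 𝟙(10) · σ(180/10) = 1 · 39 = 39
  d = 12: 𝟙(12) · σ(180/12) = 1 · 24 = 24
  d = 15: 𝟙(15) · σ(180/15) = 1 · 28 = 28
  d = 18: 𝟙(18) · σ(180/18) = 1 · 18 = 18
  d = 20: 𝟙(20) · σ(180/20) = 1 · 13 = 13
  d = 30: 𝟙(30) · σ(180/30) = 1 · 12 = 12
  d = 36: 𝟙(36) · σ(180/36) = 1 · 6 = 6
  d = 45: 𝟙(45) · σ(180/45) = 1 · 7 = 7
  d = 60: 𝟙(60) · σ(180/60) = 1 · 4 = 4
  d = 90: 𝟙(90) · σ(180/90) = 1 · 3 = 3
  d = 180: 𝟙(180) · σ(180/180) = 1 · 1 = 1
Summing: (𝟙 * σ)(180) = 546 + 234 + 168 + 78 + 91 + 72 + 42 + 39 + 24 + 28 + 18 + 13 + 12 + 6 + 7 + 4 + 3 + 1 = 1386.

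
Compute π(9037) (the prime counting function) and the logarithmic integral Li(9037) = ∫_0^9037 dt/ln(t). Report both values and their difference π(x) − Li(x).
π(9037) = 1122;  Li(9037) ≈ 1141.01;  π(x) − Li(x) ≈ -19.01.

Direct count of primes ≤ 9037 gives π(9037) = 1122. Numerical evaluation of the logarithmic integral gives Li(9037) ≈ 1141.01. The difference π(x) − Li(x) ≈ -19.01 is typically negative for small/moderate x (Li(x) overestimates), though Littlewood's theorem shows this sign changes infinitely often.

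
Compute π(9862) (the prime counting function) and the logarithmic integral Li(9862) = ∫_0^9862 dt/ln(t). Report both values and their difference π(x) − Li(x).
π(9862) = 1217;  Li(9862) ≈ 1231.14;  π(x) − Li(x) ≈ -14.14.

Direct count of primes ≤ 9862 gives π(9862) = 1217. Numerical evaluation of the logarithmic integral gives Li(9862) ≈ 1231.14. The difference π(x) − Li(x) ≈ -14.14 is typically negative for small/moderate x (Li(x) overestimates), though Littlewood's theorem shows this sign changes infinitely often.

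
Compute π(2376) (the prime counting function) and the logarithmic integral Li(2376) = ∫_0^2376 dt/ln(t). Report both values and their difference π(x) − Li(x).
π(2376) = 351;  Li(2376) ≈ 363.71;  π(x) − Li(x) ≈ -12.71.

Direct count of primes ≤ 2376 gives π(2376) = 351. Numerical evaluation of the logarithmic integral gives Li(2376) ≈ 363.71. The difference π(x) − Li(x) ≈ -12.71 is typically negative for small/moderate x (Li(x) overestimates), though Littlewood's theorem shows this sign changes infinitely often.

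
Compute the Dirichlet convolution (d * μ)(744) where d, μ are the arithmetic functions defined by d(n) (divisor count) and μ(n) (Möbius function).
(d * μ)(744) = 1

Divisors of 744: [1, 2, 3, 4, 6, 8, 12, 24, 31, 62, 93, 124, 186, 248, 372, 744]. For each d | 744:
  d = 1: d(1) · μ(744/1) = 1 · 0 = 0
  d = 2: d(2) · μ(744/2) = 2 · 0 = 0
  d = 3: d(3) · μ(744/3) = 2 · 0 = 0
  d = 4: d(4) · μ(744/4) = 3 · -1 = -3
  d = 6: d(6) · μ(744/6) = 4 · 0 = 0
  d = 8: d(8) · μ(744/8) = 4 · 1 = 4
  d = 12: d(12) · μ(744/12) = 6 · 1 = 6
  d = 24: d(24) · μ(744/24) = 8 · -1 = -8
  d = 31: d(31) · μ(744/31) = 2 · 0 = 0
  d = 62: d(62) · μ(744/62) = 4 · 0 = 0
  d = 93: d(93) · μ(744/93) = 4 · 0 = 0
  d = 124: d(124) · μ(744/124) = 6 · 1 = 6
  d = 186: d(186) · μ(744/186) = 8 · 0 = 0
  d = 248: d(248) · μ(744/248) = 8 · -1 = -8
  d = 372: d(372) · μ(744/372) = 12 · -1 = -12
  d = 744: d(744) · μ(744/744) = 16 · 1 = 16
Summing: (d * μ)(744) = 0 + 0 + 0 + -3 + 0 + 4 + 6 + -8 + 0 + 0 + 0 + 6 + 0 + -8 + -12 + 16 = 1.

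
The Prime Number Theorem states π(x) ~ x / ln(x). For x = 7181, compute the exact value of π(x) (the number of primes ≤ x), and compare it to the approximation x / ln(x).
π(7181) = 917;  x/ln(x) ≈ 808.74;  relative error ≈ 11.81%.

Directly count primes up to 7181: π(7181) = 917. The PNT approximation gives 7181/ln(7181) ≈ 7181/8.87919 ≈ 808.74. Relative error (π(x) − x/ln(x)) / π(x) ≈ 11.81%; the approximation is known to undercount slightly (Li(x) is a better estimate).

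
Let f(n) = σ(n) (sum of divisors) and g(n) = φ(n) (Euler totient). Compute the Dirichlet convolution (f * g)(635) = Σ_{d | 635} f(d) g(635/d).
(σ * φ)(635) = 2540

Divisors of 635: [1, 5, 127, 635]. For each d | 635:
  d = 1: σ(1) · φ(635/1) = 1 · 504 = 504
  d = 5: σ(5) · φ(635/5) = 6 · 126 = 756
  d = 127: σ(127) · φ(635/127) = 128 · 4 = 512
  d = 635: σ(635) · φ(635/635) = 768 · 1 = 768
Summing: (σ * φ)(635) = 504 + 756 + 512 + 768 = 2540.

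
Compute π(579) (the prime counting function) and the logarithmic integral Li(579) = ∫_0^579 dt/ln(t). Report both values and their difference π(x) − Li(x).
π(579) = 106;  Li(579) ≈ 114.35;  π(x) − Li(x) ≈ -8.35.

Direct count of primes ≤ 579 gives π(579) = 106. Numerical evaluation of the logarithmic integral gives Li(579) ≈ 114.35. The difference π(x) − Li(x) ≈ -8.35 is typically negative for small/moderate x (Li(x) overestimates), though Littlewood's theorem shows this sign changes infinitely often.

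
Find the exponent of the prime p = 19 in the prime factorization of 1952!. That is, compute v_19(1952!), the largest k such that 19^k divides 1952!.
v_19(1952!) = 107

Legendre's formula: v_p(n!) = Σ_{k ≥ 1} ⌊n / p^k⌋. For p = 19, n = 1952, the terms are:
  ⌊1952/19^1⌋ = ⌊1952/19⌋ = 102
  ⌊1952/19^2⌋ = ⌊1952/361⌋ = 5
(the next term ⌊1952/19^3⌋ = 0, terminating the sum). Summing: v_19(1952!) = 102 + 5 = 107.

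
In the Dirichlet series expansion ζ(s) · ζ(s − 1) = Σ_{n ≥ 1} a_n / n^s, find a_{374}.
σ(374) = 648

In the product (Σ m^0/m^s)(Σ k / k^s) = Σ (Σ_{d | n} d) / n^s, the coefficient of 1/n^s is σ(n) = Σ_{d | n} d. For n = 374, divisors are [1, 2, 11, 17, 22, 34, 187, 374]; summing: σ(374) = 648.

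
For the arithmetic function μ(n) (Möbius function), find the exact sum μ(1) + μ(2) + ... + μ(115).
Σ_{n ≤ 115} μ(n) = -5

Compute μ(n) for each 1 ≤ n ≤ 115: μ(1) = 1, μ(2) = -1, μ(3) = -1, μ(4) = 0, μ(5) = -1, μ(6) = 1, μ(7) = -1, μ(8) = 0, μ(9) = 0, μ(10) = 1, μ(11) = -1, μ(12) = 0, μ(13) = -1, μ(14) = 1, μ(15) = 1, μ(16) = 0, μ(17) = -1, μ(18) = 0, μ(19) = -1, μ(20) = 0, μ(21) = 1, μ(22) = 1, μ(23) = -1, μ(24) = 0, μ(25) = 0, μ(26) = 1, μ(27) = 0, μ(28) = 0, μ(29) = -1, μ(30) = -1, μ(31) = -1, μ(32) = 0, μ(33) = 1, μ(34) = 1, μ(35) = 1, μ(36) = 0, μ(37) = -1, μ(38) = 1, μ(39) = 1, μ(40) = 0, μ(41) = -1, μ(42) = -1, μ(43) = -1, μ(44) = 0, μ(45) = 0, μ(46) = 1, μ(47) = -1, μ(48) = 0, μ(49) = 0, μ(50) = 0, μ(51) = 1, μ(52) = 0, μ(53) = -1, μ(54) = 0, μ(55) = 1, μ(56) = 0, μ(57) = 1, μ(58) = 1, μ(59) = -1, μ(60) = 0, μ(61) = -1, μ(62) = 1, μ(63) = 0, μ(64) = 0, μ(65) = 1, μ(66) = -1, μ(67) = -1, μ(68) = 0, μ(69) = 1, μ(70) = -1, μ(71) = -1, μ(72) = 0, μ(73) = -1, μ(74) = 1, μ(75) = 0, μ(76) = 0, μ(77) = 1, μ(78) = -1, μ(79) = -1, μ(80) = 0, μ(81) = 0, μ(82) = 1, μ(83) = -1, μ(84) = 0, μ(85) = 1, μ(86) = 1, μ(87) = 1, μ(88) = 0, μ(89) = -1, μ(90) = 0, μ(91) = 1, μ(92) = 0, μ(93) = 1, μ(94) = 1, μ(95) = 1, μ(96) = 0, μ(97) = -1, μ(98) = 0, μ(99) = 0, μ(100) = 0, μ(101) = -1, μ(102) = -1, μ(103) = -1, μ(104) = 0, μ(105) = -1, μ(106) = 1, μ(107) = -1, μ(108) = 0, μ(109) = -1, μ(110) = -1, μ(111) = 1, μ(112) = 0, μ(113) = -1, μ(114) = -1, μ(115) = 1. Summing all 115 values: -5. (Mertens function M(x) = Σ_{n ≤ x} μ(n); on average M(x) should be small (PNT ⟺ M(x) = o(x)).)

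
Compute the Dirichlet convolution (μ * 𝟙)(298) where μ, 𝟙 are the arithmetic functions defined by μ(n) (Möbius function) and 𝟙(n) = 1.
(μ * 𝟙)(298) = 0

Divisors of 298: [1, 2, 149, 298]. For each d | 298:
  d = 1: μ(1) · 𝟙(298/1) = 1 · 1 = 1
  d = 2: μ(2) · 𝟙(298/2) = -1 · 1 = -1
  d = 149: μ(149) · 𝟙(298/149) = -1 · 1 = -1
  d = 298: μ(298) · 𝟙(298/298) = 1 · 1 = 1
Summing: (μ * 𝟙)(298) = 1 + -1 + -1 + 1 = 0.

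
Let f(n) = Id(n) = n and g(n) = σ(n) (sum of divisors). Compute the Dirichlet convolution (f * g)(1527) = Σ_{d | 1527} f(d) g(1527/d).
(Id * σ)(1527) = 7133

Divisors of 1527: [1, 3, 509, 1527]. For each d | 1527:
  d = 1: Id(1) · σ(1527/1) = 1 · 2040 = 2040
  d = 3: Id(3) · σ(1527/3) = 3 · 510 = 1530
  d = 509: Id(509) · σ(1527/509) = 509 · 4 = 2036
  d = 1527: Id(1527) · σ(1527/1527) = 1527 · 1 = 1527
Summing: (Id * σ)(1527) = 2040 + 1530 + 2036 + 1527 = 7133.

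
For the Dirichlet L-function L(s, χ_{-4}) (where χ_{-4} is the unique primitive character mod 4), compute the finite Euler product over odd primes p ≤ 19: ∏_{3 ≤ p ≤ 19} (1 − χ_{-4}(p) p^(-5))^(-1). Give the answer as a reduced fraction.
∏ = 8959395755957897476417566375/8993950909687588250159808512

The odd primes p ≤ 19 are [3, 5, 7, 11, 13, 17, 19]. For each, χ(p) = 1 if p ≡ 1 mod 4, χ(p) = −1 if p ≡ 3 mod 4. Taking (1 − χ(p)/p^5)^(-1) = p^5/(p^5 − χ(p)): (1 − (-1)/3^5)^(-1) · (1 − (1)/5^5)^(-1) · (1 − (-1)/7^5)^(-1) · (1 − (-1)/11^5)^(-1) · (1 − (1)/13^5)^(-1) · (1 − (1)/17^5)^(-1) · (1 − (-1)/19^5)^(-1) = 8959395755957897476417566375/8993950909687588250159808512.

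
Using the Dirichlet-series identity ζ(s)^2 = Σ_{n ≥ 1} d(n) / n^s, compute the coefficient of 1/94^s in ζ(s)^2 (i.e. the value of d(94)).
d(94) = 4

ζ(s)^2 = (Σ 1/m^s)(Σ 1/k^s). The coefficient of 1/n^s in the product is the number of ordered pairs (m, k) with mk = n, which equals d(n). For n = 94, divisors are [1, 2, 47, 94], so d(94) = 4.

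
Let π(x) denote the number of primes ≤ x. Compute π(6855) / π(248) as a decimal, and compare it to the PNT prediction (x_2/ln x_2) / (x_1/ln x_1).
π(6855)/π(248) = 881/53 ≈ 16.6226;  PNT prediction ≈ 17.2537.

π(248) = 53 and π(6855) = 881, so π(6855)/π(248) ≈ 16.6226. The PNT-predicted ratio is (6855/ln(6855)) / (248/ln(248)) ≈ 17.2537. The two agree to within a few percent, as expected.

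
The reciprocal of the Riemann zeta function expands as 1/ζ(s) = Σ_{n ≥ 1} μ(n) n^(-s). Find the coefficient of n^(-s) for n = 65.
μ(65) = 1

Factor n = 65 = 5 · 13. μ(n) = 0 if any exponent ≥ 2 (not squarefree); otherwise μ(n) = (−1)^{ω(n)} where ω(n) is the number of distinct prime factors. Applying: μ(65) = 1.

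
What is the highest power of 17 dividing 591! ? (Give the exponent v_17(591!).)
v_17(591!) = 36

Legendre's formula: v_p(n!) = Σ_{k ≥ 1} ⌊n / p^k⌋. For p = 17, n = 591, the terms are:
  ⌊591/17^1⌋ = ⌊591/17⌋ = 34
  ⌊591/17^2⌋ = ⌊591/289⌋ = 2
(the next term ⌊591/17^3⌋ = 0, terminating the sum). Summing: v_17(591!) = 34 + 2 = 36.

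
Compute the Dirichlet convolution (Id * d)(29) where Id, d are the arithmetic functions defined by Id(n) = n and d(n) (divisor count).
(Id * d)(29) = 31

Divisors of 29: [1, 29]. For each d | 29:
  d = 1: Id(1) · d(29/1) = 1 · 2 = 2
  d = 29: Id(29) · d(29/29) = 29 · 1 = 29
Summing: (Id * d)(29) = 2 + 29 = 31.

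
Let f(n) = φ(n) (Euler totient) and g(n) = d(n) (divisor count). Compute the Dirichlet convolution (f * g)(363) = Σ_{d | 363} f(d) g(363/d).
(φ * d)(363) = 532

Divisors of 363: [1, 3, 11, 33, 121, 363]. For each d | 363:
  d = 1: φ(1) · d(363/1) = 1 · 6 = 6
  d = 3: φ(3) · d(363/3) = 2 · 3 = 6
  d = 11: φ(11) · d(363/11) = 10 · 4 = 40
  d = 33: φ(33) · d(363/33) = 20 · 2 = 40
  d = 121: φ(121) · d(363/121) = 110 · 2 = 220
  d = 363: φ(363) · d(363/363) = 220 · 1 = 220
Summing: (φ * d)(363) = 6 + 6 + 40 + 40 + 220 + 220 = 532.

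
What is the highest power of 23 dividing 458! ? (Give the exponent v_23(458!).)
v_23(458!) = 19

Legendre's formula: v_p(n!) = Σ_{k ≥ 1} ⌊n / p^k⌋. For p = 23, n = 458, the terms are:
  ⌊458/23^1⌋ = ⌊458/23⌋ = 19
(the next term ⌊458/23^2⌋ = 0, terminating the sum). Summing: v_23(458!) = 19 = 19.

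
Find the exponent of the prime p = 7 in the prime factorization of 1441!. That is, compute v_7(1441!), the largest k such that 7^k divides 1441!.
v_7(1441!) = 238

Legendre's formula: v_p(n!) = Σ_{k ≥ 1} ⌊n / p^k⌋. For p = 7, n = 1441, the terms are:
  ⌊1441/7^1⌋ = ⌊1441/7⌋ = 205
  ⌊1441/7^2⌋ = ⌊1441/49⌋ = 29
  ⌊1441/7^3⌋ = ⌊1441/343⌋ = 4
(the next term ⌊1441/7^4⌋ = 0, terminating the sum). Summing: v_7(1441!) = 205 + 29 + 4 = 238.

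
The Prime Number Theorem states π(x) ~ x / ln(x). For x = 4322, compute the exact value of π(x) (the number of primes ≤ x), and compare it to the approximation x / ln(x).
π(4322) = 590;  x/ln(x) ≈ 516.28;  relative error ≈ 12.50%.

Directly count primes up to 4322: π(4322) = 590. The PNT approximation gives 4322/ln(4322) ≈ 4322/8.37147 ≈ 516.28. Relative error (π(x) − x/ln(x)) / π(x) ≈ 12.50%; the approximation is known to undercount slightly (Li(x) is a better estimate).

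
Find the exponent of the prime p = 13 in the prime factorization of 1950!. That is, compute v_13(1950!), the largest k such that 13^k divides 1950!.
v_13(1950!) = 161

Legendre's formula: v_p(n!) = Σ_{k ≥ 1} ⌊n / p^k⌋. For p = 13, n = 1950, the terms are:
  ⌊1950/13^1⌋ = ⌊1950/13⌋ = 150
  ⌊1950/13^2⌋ = ⌊1950/169⌋ = 11
(the next term ⌊1950/13^3⌋ = 0, terminating the sum). Summing: v_13(1950!) = 150 + 11 = 161.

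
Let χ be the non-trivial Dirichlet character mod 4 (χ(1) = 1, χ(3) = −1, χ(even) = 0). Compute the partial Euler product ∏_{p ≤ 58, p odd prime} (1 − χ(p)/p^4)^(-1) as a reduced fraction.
∏ = 257364431333305770108011762895409938991497014556861335561/260241495905762991772533773778373936417391479107040051200

The odd primes p ≤ 58 are [3, 5, 7, 11, 13, 17, 19, 23, 29, 31, 37, 41, 43, 47, 53]. For each, χ(p) = 1 if p ≡ 1 mod 4, χ(p) = −1 if p ≡ 3 mod 4. Taking (1 − χ(p)/p^4)^(-1) = p^4/(p^4 − χ(p)): (1 − (-1)/3^4)^(-1) · (1 − (1)/5^4)^(-1) · (1 − (-1)/7^4)^(-1) · (1 − (-1)/11^4)^(-1) · (1 − (1)/13^4)^(-1) · (1 − (1)/17^4)^(-1) · (1 − (-1)/19^4)^(-1) · (1 − (-1)/23^4)^(-1) · (1 − (1)/29^4)^(-1) · (1 − (-1)/31^4)^(-1) · (1 − (1)/37^4)^(-1) · (1 − (1)/41^4)^(-1) · (1 − (-1)/43^4)^(-1) · (1 − (-1)/47^4)^(-1) · (1 − (1)/53^4)^(-1) = 257364431333305770108011762895409938991497014556861335561/260241495905762991772533773778373936417391479107040051200.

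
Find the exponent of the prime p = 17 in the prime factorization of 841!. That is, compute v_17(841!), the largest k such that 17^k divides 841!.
v_17(841!) = 51

Legendre's formula: v_p(n!) = Σ_{k ≥ 1} ⌊n / p^k⌋. For p = 17, n = 841, the terms are:
  ⌊841/17^1⌋ = ⌊841/17⌋ = 49
  ⌊841/17^2⌋ = ⌊841/289⌋ = 2
(the next term ⌊841/17^3⌋ = 0, terminating the sum). Summing: v_17(841!) = 49 + 2 = 51.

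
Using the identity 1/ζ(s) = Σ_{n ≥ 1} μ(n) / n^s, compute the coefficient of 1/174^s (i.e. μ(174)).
μ(174) = -1

Factor n = 174 = 2 · 3 · 29. μ(n) = 0 if any exponent ≥ 2 (not squarefree); otherwise μ(n) = (−1)^{ω(n)} where ω(n) is the number of distinct prime factors. Applying: μ(174) = -1.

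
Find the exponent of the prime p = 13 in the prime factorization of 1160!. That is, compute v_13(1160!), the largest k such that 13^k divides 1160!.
v_13(1160!) = 95

Legendre's formula: v_p(n!) = Σ_{k ≥ 1} ⌊n / p^k⌋. For p = 13, n = 1160, the terms are:
  ⌊1160/13^1⌋ = ⌊1160/13⌋ = 89
  ⌊1160/13^2⌋ = ⌊1160/169⌋ = 6
(the next term ⌊1160/13^3⌋ = 0, terminating the sum). Summing: v_13(1160!) = 89 + 6 = 95.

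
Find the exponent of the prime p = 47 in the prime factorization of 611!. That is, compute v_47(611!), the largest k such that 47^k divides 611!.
v_47(611!) = 13

Legendre's formula: v_p(n!) = Σ_{k ≥ 1} ⌊n / p^k⌋. For p = 47, n = 611, the terms are:
  ⌊611/47^1⌋ = ⌊611/47⌋ = 13
(the next term ⌊611/47^2⌋ = 0, terminating the sum). Summing: v_47(611!) = 13 = 13.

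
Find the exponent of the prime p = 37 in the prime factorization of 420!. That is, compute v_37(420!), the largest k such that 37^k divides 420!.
v_37(420!) = 11

Legendre's formula: v_p(n!) = Σ_{k ≥ 1} ⌊n / p^k⌋. For p = 37, n = 420, the terms are:
  ⌊420/37^1⌋ = ⌊420/37⌋ = 11
(the next term ⌊420/37^2⌋ = 0, terminating the sum). Summing: v_37(420!) = 11 = 11.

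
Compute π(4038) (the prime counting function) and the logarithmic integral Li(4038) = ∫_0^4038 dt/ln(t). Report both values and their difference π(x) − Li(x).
π(4038) = 557;  Li(4038) ≈ 569.94;  π(x) − Li(x) ≈ -12.94.

Direct count of primes ≤ 4038 gives π(4038) = 557. Numerical evaluation of the logarithmic integral gives Li(4038) ≈ 569.94. The difference π(x) − Li(x) ≈ -12.94 is typically negative for small/moderate x (Li(x) overestimates), though Littlewood's theorem shows this sign changes infinitely often.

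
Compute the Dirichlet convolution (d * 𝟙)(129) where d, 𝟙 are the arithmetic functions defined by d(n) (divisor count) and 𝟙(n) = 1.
(d * 𝟙)(129) = 9

Divisors of 129: [1, 3, 43, 129]. For each d | 129:
  d = 1: d(1) · 𝟙(129/1) = 1 · 1 = 1
  d = 3: d(3) · 𝟙(129/3) = 2 · 1 = 2
  d = 43: d(43) · 𝟙(129/43) = 2 · 1 = 2
  d = 129: d(129) · 𝟙(129/129) = 4 · 1 = 4
Summing: (d * 𝟙)(129) = 1 + 2 + 2 + 4 = 9.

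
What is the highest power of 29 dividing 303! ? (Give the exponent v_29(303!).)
v_29(303!) = 10

Legendre's formula: v_p(n!) = Σ_{k ≥ 1} ⌊n / p^k⌋. For p = 29, n = 303, the terms are:
  ⌊303/29^1⌋ = ⌊303/29⌋ = 10
(the next term ⌊303/29^2⌋ = 0, terminating the sum). Summing: v_29(303!) = 10 = 10.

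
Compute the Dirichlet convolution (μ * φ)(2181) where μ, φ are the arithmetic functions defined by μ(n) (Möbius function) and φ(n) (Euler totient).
(μ * φ)(2181) = 725

Divisors of 2181: [1, 3, 727, 2181]. For each d | 2181:
  d = 1: μ(1) · φ(2181/1) = 1 · 1452 = 1452
  d = 3: μ(3) · φ(2181/3) = -1 · 726 = -726
  d = 727: μ(727) · φ(2181/727) = -1 · 2 = -2
  d = 2181: μ(2181) · φ(2181/2181) = 1 · 1 = 1
Summing: (μ * φ)(2181) = 1452 + -726 + -2 + 1 = 725.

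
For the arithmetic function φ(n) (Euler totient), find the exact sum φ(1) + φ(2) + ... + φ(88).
Σ_{n ≤ 88} φ(n) = 2368

Compute φ(n) for each 1 ≤ n ≤ 88: φ(1) = 1, φ(2) = 1, φ(3) = 2, φ(4) = 2, φ(5) = 4, φ(6) = 2, φ(7) = 6, φ(8) = 4, φ(9) = 6, φ(10) = 4, φ(11) = 10, φ(12) = 4, φ(13) = 12, φ(14) = 6, φ(15) = 8, φ(16) = 8, φ(17) = 16, φ(18) = 6, φ(19) = 18, φ(20) = 8, φ(21) = 12, φ(22) = 10, φ(23) = 22, φ(24) = 8, φ(25) = 20, φ(26) = 12, φ(27) = 18, φ(28) = 12, φ(29) = 28, φ(30) = 8, φ(31) = 30, φ(32) = 16, φ(33) = 20, φ(34) = 16, φ(35) = 24, φ(36) = 12, φ(37) = 36, φ(38) = 18, φ(39) = 24, φ(40) = 16, φ(41) = 40, φ(42) = 12, φ(43) = 42, φ(44) = 20, φ(45) = 24, φ(46) = 22, φ(47) = 46, φ(48) = 16, φ(49) = 42, φ(50) = 20, φ(51) = 32, φ(52) = 24, φ(53) = 52, φ(54) = 18, φ(55) = 40, φ(56) = 24, φ(57) = 36, φ(58) = 28, φ(59) = 58, φ(60) = 16, φ(61) = 60, φ(62) = 30, φ(63) = 36, φ(64) = 32, φ(65) = 48, φ(66) = 20, φ(67) = 66, φ(68) = 32, φ(69) = 44, φ(70) = 24, φ(71) = 70, φ(72) = 24, φ(73) = 72, φ(74) = 36, φ(75) = 40, φ(76) = 36, φ(77) = 60, φ(78) = 24, φ(79) = 78, φ(80) = 32, φ(81) = 54, φ(82) = 40, φ(83) = 82, φ(84) = 24, φ(85) = 64, φ(86) = 42, φ(87) = 56, φ(88) = 40. Summing all 88 values: 2368. (Average order: Σ_{n ≤ x} φ(n) ~ (3/π²) x². For x = 88, (3/π²)·88² ≈ 2353.89.)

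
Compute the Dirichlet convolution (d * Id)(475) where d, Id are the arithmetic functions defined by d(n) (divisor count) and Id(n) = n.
(d * Id)(475) = 798

Divisors of 475: [1, 5, 19, 25, 95, 475]. For each d | 475:
  d = 1: d(1) · Id(475/1) = 1 · 475 = 475
  d = 5: d(5) · Id(475/5) = 2 · 95 = 190
  d = 19: d(19) · Id(475/19) = 2 · 25 = 50
  d = 25: d(25) · Id(475/25) = 3 · 19 = 57
  d = 95: d(95) · Id(475/95) = 4 · 5 = 20
  d = 475: d(475) · Id(475/475) = 6 · 1 = 6
Summing: (d * Id)(475) = 475 + 190 + 50 + 57 + 20 + 6 = 798.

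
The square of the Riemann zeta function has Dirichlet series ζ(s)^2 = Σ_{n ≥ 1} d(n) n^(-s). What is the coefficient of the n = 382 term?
d(382) = 4

ζ(s)^2 = (Σ 1/m^s)(Σ 1/k^s). The coefficient of 1/n^s in the product is the number of ordered pairs (m, k) with mk = n, which equals d(n). For n = 382, divisors are [1, 2, 191, 382], so d(382) = 4.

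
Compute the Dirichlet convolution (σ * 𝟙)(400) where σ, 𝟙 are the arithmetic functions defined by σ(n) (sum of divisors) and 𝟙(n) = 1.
(σ * 𝟙)(400) = 2166

Divisors of 400: [1, 2, 4, 5, 8, 10, 16, 20, 25, 40, 50, 80, 100, 200, 400]. For each d | 400:
  d = 1: σ(1) · 𝟙(400/1) = 1 · 1 = 1
  d = 2: σ(2) · 𝟙(400/2) = 3 · 1 = 3
  d = 4: σ(4) · 𝟙(400/4) = 7 · 1 = 7
  d = 5: σ(5) · 𝟙(400/5) = 6 · 1 = 6
  d = 8: σ(8) · 𝟙(400/8) = 15 · 1 = 15
  d = 10: σ(10) · 𝟙(400/10) = 18 · 1 = 18
  d = 16: σ(16) · 𝟙(400/16) = 31 · 1 = 31
  d = 20: σ(20) · 𝟙(400/20) = 42 · 1 = 42
  d = 25: σ(25) · 𝟙(400/25) = 31 · 1 = 31
  d = 40: σ(40) · 𝟙(400/40) = 90 · 1 = 90
  d = 50: σ(50) · 𝟙(400/50) = 93 · 1 = 93
  d = 80: σ(80) · 𝟙(400/80) = 186 · 1 = 186
  d = 100: σ(100) · 𝟙(400/100) = 217 · 1 = 217
  d = 200: σ(200) · 𝟙(400/200) = 465 · 1 = 465
  d = 400: σ(400) · 𝟙(400/400) = 961 · 1 = 961
Summing: (σ * 𝟙)(400) = 1 + 3 + 7 + 6 + 15 + 18 + 31 + 42 + 31 + 90 + 93 + 186 + 217 + 465 + 961 = 2166.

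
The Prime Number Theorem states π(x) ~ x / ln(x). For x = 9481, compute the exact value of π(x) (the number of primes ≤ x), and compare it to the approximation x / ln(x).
π(9481) = 1175;  x/ln(x) ≈ 1035.38;  relative error ≈ 11.88%.

Directly count primes up to 9481: π(9481) = 1175. The PNT approximation gives 9481/ln(9481) ≈ 9481/9.15705 ≈ 1035.38. Relative error (π(x) − x/ln(x)) / π(x) ≈ 11.88%; the approximation is known to undercount slightly (Li(x) is a better estimate).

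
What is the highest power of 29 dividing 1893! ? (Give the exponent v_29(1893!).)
v_29(1893!) = 67

Legendre's formula: v_p(n!) = Σ_{k ≥ 1} ⌊n / p^k⌋. For p = 29, n = 1893, the terms are:
  ⌊1893/29^1⌋ = ⌊1893/29⌋ = 65
  ⌊1893/29^2⌋ = ⌊1893/841⌋ = 2
(the next term ⌊1893/29^3⌋ = 0, terminating the sum). Summing: v_29(1893!) = 65 + 2 = 67.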